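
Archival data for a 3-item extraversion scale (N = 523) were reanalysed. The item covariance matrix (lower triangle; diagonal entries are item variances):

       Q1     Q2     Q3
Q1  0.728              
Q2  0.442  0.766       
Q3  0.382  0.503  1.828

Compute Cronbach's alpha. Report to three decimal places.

ΣVar(i) = 0.728 + 0.766 + 1.828 = 3.322
Sum of the distinct covariances = 1.327
σ²_T = 3.322 + 2 × 1.327 = 5.976
α = (k/(k−1))·(1 − ΣVar(i)/σ²_T) = (3/2)·(1 − 3.322/5.976) = 0.666

α = 0.666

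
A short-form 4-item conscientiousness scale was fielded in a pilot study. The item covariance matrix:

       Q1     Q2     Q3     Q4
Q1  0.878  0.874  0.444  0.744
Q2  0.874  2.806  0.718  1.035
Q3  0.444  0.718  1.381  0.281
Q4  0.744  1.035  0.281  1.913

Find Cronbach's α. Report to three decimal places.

α = 0.720

ΣVar(i) = 0.878 + 2.806 + 1.381 + 1.913 = 6.978
Sum of off-diagonal covariances = 4.096
σ²_T = 6.978 + 2 × 4.096 = 15.170
α = (k/(k−1))·(1 − ΣVar(i)/σ²_T) = (4/3)·(1 − 6.978/15.170) = 0.720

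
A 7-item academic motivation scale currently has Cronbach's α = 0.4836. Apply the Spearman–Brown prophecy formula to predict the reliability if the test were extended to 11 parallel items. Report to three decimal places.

predicted reliability = 0.595

Length factor m = 11/7 = 1.5714
α' = m·α / (1 + (m−1)·α)
   = 11/7 × 0.4836 / (1 + (11/7 − 1) × 0.4836)
   = 0.7599 / 1.2763 = 0.595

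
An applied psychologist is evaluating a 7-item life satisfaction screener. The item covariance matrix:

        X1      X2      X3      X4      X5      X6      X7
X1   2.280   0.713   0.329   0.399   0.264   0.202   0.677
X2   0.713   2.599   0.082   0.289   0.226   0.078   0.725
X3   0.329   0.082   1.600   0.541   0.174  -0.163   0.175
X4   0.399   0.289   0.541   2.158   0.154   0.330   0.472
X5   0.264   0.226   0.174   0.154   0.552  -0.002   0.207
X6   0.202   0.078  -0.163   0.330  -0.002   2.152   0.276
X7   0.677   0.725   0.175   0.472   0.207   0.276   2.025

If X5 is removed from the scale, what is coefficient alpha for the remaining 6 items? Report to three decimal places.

α = 0.533

Remaining items: X1, X2, X3, X4, X6, X7 (k = 6).
ΣVar(i) = 2.280 + 2.599 + 1.600 + 2.158 + 2.152 + 2.025 = 12.814
total variance = 12.814 + 2 × 5.125 = 23.064
α (item deleted) = (6/5)·(1 − 12.814/23.064) = 0.533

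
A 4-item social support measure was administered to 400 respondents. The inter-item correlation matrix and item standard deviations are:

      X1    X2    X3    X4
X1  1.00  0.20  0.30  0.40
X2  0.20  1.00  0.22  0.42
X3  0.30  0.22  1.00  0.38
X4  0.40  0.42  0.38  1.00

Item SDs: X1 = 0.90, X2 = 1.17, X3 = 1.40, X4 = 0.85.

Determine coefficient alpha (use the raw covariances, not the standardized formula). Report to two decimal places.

Σσ²ᵢ = 0.90² + 1.17² + 1.40² + 0.85² = 4.8614
Covariances σ_ij = r_ij · s_i · s_j:
  σ(X1,X2) = 0.20 × 0.90 × 1.17 = 0.2106
  σ(X1,X3) = 0.30 × 0.90 × 1.40 = 0.3780
  σ(X1,X4) = 0.40 × 0.90 × 0.85 = 0.3060
  σ(X2,X3) = 0.22 × 1.17 × 1.40 = 0.3604
  σ(X2,X4) = 0.42 × 1.17 × 0.85 = 0.4177
  σ(X3,X4) = 0.38 × 1.40 × 0.85 = 0.4522
σ²_T = Σσ²ᵢ + 2·Σσ_ij = 4.8614 + 2 × 2.1249 = 9.1112
α = (4/3)·(1 − 4.8614/9.1112) = 0.62

α = 0.62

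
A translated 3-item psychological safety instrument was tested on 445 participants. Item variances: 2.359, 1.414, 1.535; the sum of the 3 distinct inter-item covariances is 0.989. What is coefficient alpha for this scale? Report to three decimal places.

coefficient alpha = 0.407

ΣVar(i) = 2.359 + 1.414 + 1.535 = 5.308
Sum of distinct covariances = 0.989
σ²_T = ΣVar(i) + 2·Σcov = 5.308 + 2 × 0.989 = 7.286
α = (3/2)·(1 − 5.308/7.286) = 0.407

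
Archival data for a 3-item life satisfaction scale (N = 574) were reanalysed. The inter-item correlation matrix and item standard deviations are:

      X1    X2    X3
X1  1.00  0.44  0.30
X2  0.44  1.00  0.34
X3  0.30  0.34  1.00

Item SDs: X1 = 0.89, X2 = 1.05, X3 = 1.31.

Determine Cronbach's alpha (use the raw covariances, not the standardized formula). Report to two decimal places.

Σσ²ᵢ = 0.89² + 1.05² + 1.31² = 3.6107
Covariances σ_ij = r_ij · s_i · s_j:
  σ(X1,X2) = 0.44 × 0.89 × 1.05 = 0.4112
  σ(X1,X3) = 0.30 × 0.89 × 1.31 = 0.3498
  σ(X2,X3) = 0.34 × 1.05 × 1.31 = 0.4677
σ²_T = Σσ²ᵢ + 2·Σσ_ij = 3.6107 + 2 × 1.2287 = 6.0681
α = (3/2)·(1 − 3.6107/6.0681) = 0.61

Cronbach's alpha = 0.61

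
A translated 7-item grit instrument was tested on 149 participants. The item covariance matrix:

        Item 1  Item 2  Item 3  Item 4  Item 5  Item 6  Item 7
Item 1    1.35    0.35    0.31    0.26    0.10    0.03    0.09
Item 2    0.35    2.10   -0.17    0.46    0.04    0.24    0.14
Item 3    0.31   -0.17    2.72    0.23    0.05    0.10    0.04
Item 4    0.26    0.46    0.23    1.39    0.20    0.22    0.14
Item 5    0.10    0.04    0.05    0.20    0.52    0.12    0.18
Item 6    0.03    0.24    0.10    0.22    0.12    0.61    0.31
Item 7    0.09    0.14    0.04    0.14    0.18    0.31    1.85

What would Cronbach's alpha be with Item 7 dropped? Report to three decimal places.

Remaining items: Item 1, Item 2, Item 3, Item 4, Item 5, Item 6 (k = 6).
Σσᵢ² = 1.35 + 2.10 + 2.72 + 1.39 + 0.52 + 0.61 = 8.69
Var(T) = 8.69 + 2 × 2.54 = 13.77
α (item deleted) = (6/5)·(1 − 8.69/13.77) = 0.443

Cronbach's alpha = 0.443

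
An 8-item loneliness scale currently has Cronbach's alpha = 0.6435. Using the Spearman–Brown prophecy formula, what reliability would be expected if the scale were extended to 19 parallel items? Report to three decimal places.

Length factor m = 19/8 = 2.3750
α' = m·α / (1 + (m−1)·α)
   = 19/8 × 0.6435 / (1 + (19/8 − 1) × 0.6435)
   = 1.5283 / 1.8848 = 0.811

predicted reliability = 0.811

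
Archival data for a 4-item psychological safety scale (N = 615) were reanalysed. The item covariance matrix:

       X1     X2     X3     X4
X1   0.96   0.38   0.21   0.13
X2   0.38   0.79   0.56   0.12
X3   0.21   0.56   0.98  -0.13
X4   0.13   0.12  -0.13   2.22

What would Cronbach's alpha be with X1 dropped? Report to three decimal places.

Cronbach's alpha = 0.324

Remaining items: X2, X3, X4 (k = 3).
Σσ²ᵢ = 0.79 + 0.98 + 2.22 = 3.99
σ²_total = 3.99 + 2 × 0.55 = 5.09
α (item deleted) = (3/2)·(1 − 3.99/5.09) = 0.324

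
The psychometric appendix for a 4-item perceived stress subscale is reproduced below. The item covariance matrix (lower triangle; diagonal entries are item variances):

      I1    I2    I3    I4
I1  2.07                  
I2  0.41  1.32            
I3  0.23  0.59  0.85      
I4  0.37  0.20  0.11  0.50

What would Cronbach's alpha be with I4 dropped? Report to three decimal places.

Cronbach's alpha = 0.551

Remaining items: I1, I2, I3 (k = 3).
Σσ²ᵢ = 2.07 + 1.32 + 0.85 = 4.24
Var(T) = 4.24 + 2 × 1.23 = 6.70
α (item deleted) = (3/2)·(1 − 4.24/6.70) = 0.551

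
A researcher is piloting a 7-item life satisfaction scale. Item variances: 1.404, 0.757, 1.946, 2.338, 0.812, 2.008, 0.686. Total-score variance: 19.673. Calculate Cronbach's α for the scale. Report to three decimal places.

α = 0.577

ΣVar(i) = 1.404 + 0.757 + 1.946 + 2.338 + 0.812 + 2.008 + 0.686 = 9.951
α = (k/(k−1))·(1 − ΣVar(i)/σ²_total) = (7/6)·(1 − 9.951/19.673) = 0.577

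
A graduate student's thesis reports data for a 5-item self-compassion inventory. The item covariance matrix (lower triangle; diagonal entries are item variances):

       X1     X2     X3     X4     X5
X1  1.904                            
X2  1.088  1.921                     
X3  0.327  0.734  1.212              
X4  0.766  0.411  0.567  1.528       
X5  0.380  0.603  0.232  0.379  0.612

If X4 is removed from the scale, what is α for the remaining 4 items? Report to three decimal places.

α = 0.725

Remaining items: X1, X2, X3, X5 (k = 4).
ΣVar(i) = 1.904 + 1.921 + 1.212 + 0.612 = 5.649
Var(T) = 5.649 + 2 × 3.364 = 12.377
α (item deleted) = (4/3)·(1 − 5.649/12.377) = 0.725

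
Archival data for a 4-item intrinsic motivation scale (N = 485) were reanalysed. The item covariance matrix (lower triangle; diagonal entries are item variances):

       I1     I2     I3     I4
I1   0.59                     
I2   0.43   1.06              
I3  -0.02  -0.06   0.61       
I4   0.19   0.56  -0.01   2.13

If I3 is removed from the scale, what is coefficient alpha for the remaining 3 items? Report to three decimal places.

α = 0.577

Remaining items: I1, I2, I4 (k = 3).
Σσᵢ² = 0.59 + 1.06 + 2.13 = 3.78
σ²_T = 3.78 + 2 × 1.18 = 6.14
α (item deleted) = (3/2)·(1 − 3.78/6.14) = 0.577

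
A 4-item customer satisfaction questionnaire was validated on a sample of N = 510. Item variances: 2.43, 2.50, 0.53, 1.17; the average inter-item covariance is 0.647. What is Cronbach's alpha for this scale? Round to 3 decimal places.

sum of item variances = 2.43 + 2.50 + 0.53 + 1.17 = 6.63
Sum of the 6 distinct covariances = 6 × 0.647 = 3.882
total variance = sum of item variances + 2·Σcov = 6.63 + 2 × 3.882 = 14.394
α = (4/3)·(1 − 6.63/14.394) = 0.719

Cronbach's alpha = 0.719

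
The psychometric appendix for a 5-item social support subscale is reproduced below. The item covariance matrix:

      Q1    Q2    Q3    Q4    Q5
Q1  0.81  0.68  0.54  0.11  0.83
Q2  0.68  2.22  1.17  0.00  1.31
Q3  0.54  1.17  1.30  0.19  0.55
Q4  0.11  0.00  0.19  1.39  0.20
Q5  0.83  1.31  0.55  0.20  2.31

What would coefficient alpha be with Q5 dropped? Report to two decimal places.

α = 0.65

Remaining items: Q1, Q2, Q3, Q4 (k = 4).
Σσᵢ² = 0.81 + 2.22 + 1.30 + 1.39 = 5.72
Var(T) = 5.72 + 2 × 2.69 = 11.10
α (item deleted) = (4/3)·(1 − 5.72/11.10) = 0.65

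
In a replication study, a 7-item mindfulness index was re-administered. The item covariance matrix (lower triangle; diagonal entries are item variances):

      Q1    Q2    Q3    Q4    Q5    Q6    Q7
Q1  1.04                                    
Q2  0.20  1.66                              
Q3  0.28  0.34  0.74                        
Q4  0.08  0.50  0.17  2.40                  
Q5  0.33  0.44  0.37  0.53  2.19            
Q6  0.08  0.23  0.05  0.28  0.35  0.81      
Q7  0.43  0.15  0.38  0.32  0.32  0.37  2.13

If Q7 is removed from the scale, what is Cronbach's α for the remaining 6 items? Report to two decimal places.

Cronbach's α = 0.59

Remaining items: Q1, Q2, Q3, Q4, Q5, Q6 (k = 6).
sum of item variances = 1.04 + 1.66 + 0.74 + 2.40 + 2.19 + 0.81 = 8.84
Var(T) = 8.84 + 2 × 4.23 = 17.30
α (item deleted) = (6/5)·(1 − 8.84/17.30) = 0.59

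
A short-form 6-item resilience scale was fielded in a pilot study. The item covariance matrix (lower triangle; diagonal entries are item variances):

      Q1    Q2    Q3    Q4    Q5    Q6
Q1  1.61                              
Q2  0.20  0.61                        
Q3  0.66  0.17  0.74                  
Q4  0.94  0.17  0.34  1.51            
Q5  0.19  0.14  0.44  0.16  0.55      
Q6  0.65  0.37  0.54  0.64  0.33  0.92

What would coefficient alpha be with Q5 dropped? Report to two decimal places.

coefficient alpha = 0.79

Remaining items: Q1, Q2, Q3, Q4, Q6 (k = 5).
Σσᵢ² = 1.61 + 0.61 + 0.74 + 1.51 + 0.92 = 5.39
σ²_total = 5.39 + 2 × 4.68 = 14.75
α (item deleted) = (5/4)·(1 − 5.39/14.75) = 0.79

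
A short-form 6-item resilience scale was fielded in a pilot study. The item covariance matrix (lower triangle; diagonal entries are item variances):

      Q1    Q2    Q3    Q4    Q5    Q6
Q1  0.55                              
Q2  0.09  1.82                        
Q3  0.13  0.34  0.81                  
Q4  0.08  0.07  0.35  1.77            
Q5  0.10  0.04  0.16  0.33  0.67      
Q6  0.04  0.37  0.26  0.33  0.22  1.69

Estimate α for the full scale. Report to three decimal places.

α = 0.532

Σσᵢ² = 0.55 + 1.82 + 0.81 + 1.77 + 0.67 + 1.69 = 7.31
Sum of the distinct covariances = 2.91
total variance = 7.31 + 2 × 2.91 = 13.13
α = (k/(k−1))·(1 − Σσᵢ²/total variance) = (6/5)·(1 − 7.31/13.13) = 0.532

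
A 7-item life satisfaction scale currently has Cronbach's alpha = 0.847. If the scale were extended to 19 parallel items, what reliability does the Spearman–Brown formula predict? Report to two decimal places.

predicted reliability = 0.94

Length factor m = 19/7 = 2.7143
α' = m·α / (1 + (m−1)·α)
   = 19/7 × 0.847 / (1 + (19/7 − 1) × 0.847)
   = 2.2990 / 2.4520 = 0.94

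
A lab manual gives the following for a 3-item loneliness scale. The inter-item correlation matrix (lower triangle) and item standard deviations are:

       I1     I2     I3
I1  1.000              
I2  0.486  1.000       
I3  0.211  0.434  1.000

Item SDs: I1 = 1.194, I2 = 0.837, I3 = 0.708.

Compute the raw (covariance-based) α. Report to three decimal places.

Σσ²ᵢ = 1.194² + 0.837² + 0.708² = 2.6275
Covariances σ_ij = r_ij · s_i · s_j:
  σ(I1,I2) = 0.486 × 1.194 × 0.837 = 0.4857
  σ(I1,I3) = 0.211 × 1.194 × 0.708 = 0.1784
  σ(I2,I3) = 0.434 × 0.837 × 0.708 = 0.2572
σ²_T = Σσ²ᵢ + 2·Σσ_ij = 2.6275 + 2 × 0.9213 = 4.4701
α = (3/2)·(1 − 2.6275/4.4701) = 0.618

α = 0.618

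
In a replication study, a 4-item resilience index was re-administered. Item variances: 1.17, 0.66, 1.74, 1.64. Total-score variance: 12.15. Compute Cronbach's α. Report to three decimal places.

Cronbach's α = 0.762

Σσᵢ² = 1.17 + 0.66 + 1.74 + 1.64 = 5.21
α = (k/(k−1))·(1 − Σσᵢ²/σ²_total) = (4/3)·(1 − 5.21/12.15) = 0.762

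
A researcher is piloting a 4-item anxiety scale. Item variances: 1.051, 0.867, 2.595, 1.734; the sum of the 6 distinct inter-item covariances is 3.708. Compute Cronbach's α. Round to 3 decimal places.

α = 0.724

Σσ²ᵢ = 1.051 + 0.867 + 2.595 + 1.734 = 6.247
Sum of distinct covariances = 3.708
Var(T) = Σσ²ᵢ + 2·Σcov = 6.247 + 2 × 3.708 = 13.663
α = (4/3)·(1 − 6.247/13.663) = 0.724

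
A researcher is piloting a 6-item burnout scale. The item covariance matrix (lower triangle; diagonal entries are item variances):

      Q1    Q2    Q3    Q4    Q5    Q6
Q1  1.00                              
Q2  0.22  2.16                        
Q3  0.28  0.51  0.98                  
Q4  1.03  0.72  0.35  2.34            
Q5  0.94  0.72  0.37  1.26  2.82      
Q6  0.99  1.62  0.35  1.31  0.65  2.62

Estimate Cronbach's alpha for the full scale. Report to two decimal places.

sum of item variances = 1.00 + 2.16 + 0.98 + 2.34 + 2.82 + 2.62 = 11.92
Σ_{i<j} σ_ij = 11.32
σ²_T = 11.92 + 2 × 11.32 = 34.56
α = (k/(k−1))·(1 − sum of item variances/σ²_T) = (6/5)·(1 − 11.92/34.56) = 0.79

α = 0.79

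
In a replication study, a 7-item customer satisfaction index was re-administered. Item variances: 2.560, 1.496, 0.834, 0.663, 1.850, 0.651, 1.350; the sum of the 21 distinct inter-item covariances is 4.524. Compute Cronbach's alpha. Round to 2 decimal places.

Cronbach's alpha = 0.57

ΣVar(i) = 2.560 + 1.496 + 0.834 + 0.663 + 1.850 + 0.651 + 1.350 = 9.404
Sum of distinct covariances = 4.524
σ²_T = ΣVar(i) + 2·Σcov = 9.404 + 2 × 4.524 = 18.452
α = (7/6)·(1 − 9.404/18.452) = 0.57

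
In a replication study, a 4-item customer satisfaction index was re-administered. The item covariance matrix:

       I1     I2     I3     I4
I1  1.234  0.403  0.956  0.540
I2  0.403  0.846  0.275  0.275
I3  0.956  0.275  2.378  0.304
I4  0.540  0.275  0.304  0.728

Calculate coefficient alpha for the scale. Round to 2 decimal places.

Σσᵢ² = 1.234 + 0.846 + 2.378 + 0.728 = 5.186
Sum of off-diagonal covariances = 2.753
Var(T) = 5.186 + 2 × 2.753 = 10.692
α = (k/(k−1))·(1 − Σσᵢ²/Var(T)) = (4/3)·(1 − 5.186/10.692) = 0.69

coefficient alpha = 0.69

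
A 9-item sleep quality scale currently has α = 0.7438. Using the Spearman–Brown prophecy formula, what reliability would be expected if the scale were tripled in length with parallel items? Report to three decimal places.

predicted reliability = 0.897

Length factor m = 3
α' = m·α / (1 + (m−1)·α)
   = 3 × 0.7438 / (1 + (3 − 1) × 0.7438)
   = 2.2314 / 2.4876 = 0.897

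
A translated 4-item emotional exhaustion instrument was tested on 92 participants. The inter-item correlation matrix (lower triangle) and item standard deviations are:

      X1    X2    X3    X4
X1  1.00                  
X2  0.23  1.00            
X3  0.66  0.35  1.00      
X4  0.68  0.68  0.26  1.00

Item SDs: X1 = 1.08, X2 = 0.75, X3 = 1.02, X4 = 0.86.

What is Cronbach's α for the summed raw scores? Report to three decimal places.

Σσ²ᵢ = 1.08² + 0.75² + 1.02² + 0.86² = 3.5089
Covariances σ_ij = r_ij · s_i · s_j:
  σ(X1,X2) = 0.23 × 1.08 × 0.75 = 0.1863
  σ(X1,X3) = 0.66 × 1.08 × 1.02 = 0.7271
  σ(X1,X4) = 0.68 × 1.08 × 0.86 = 0.6316
  σ(X2,X3) = 0.35 × 0.75 × 1.02 = 0.2677
  σ(X2,X4) = 0.68 × 0.75 × 0.86 = 0.4386
  σ(X3,X4) = 0.26 × 1.02 × 0.86 = 0.2281
σ²_T = Σσ²ᵢ + 2·Σσ_ij = 3.5089 + 2 × 2.4794 = 8.4677
α = (4/3)·(1 − 3.5089/8.4677) = 0.781

Cronbach's α = 0.781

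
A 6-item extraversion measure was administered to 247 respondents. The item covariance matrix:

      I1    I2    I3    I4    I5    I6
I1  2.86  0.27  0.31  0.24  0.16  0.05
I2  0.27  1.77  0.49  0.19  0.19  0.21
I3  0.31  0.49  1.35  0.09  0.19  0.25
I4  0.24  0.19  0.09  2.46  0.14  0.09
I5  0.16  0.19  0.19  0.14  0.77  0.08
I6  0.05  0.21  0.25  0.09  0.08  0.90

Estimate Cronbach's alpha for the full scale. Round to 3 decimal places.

Cronbach's alpha = 0.442

Σσᵢ² = 2.86 + 1.77 + 1.35 + 2.46 + 0.77 + 0.90 = 10.11
Sum of off-diagonal covariances = 2.95
total variance = 10.11 + 2 × 2.95 = 16.01
α = (k/(k−1))·(1 − Σσᵢ²/total variance) = (6/5)·(1 − 10.11/16.01) = 0.442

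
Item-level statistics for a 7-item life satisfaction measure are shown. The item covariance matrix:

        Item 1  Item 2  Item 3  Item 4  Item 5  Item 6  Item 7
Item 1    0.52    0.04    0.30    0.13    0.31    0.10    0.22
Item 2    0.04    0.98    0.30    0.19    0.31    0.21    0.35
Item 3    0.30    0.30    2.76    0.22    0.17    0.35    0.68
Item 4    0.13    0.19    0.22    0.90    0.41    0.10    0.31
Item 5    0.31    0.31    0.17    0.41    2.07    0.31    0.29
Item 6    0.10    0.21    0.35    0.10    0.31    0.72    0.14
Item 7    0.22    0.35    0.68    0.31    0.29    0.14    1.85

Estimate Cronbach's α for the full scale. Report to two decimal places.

ΣVar(i) = 0.52 + 0.98 + 2.76 + 0.90 + 2.07 + 0.72 + 1.85 = 9.80
Sum of off-diagonal covariances = 5.44
σ²_T = 9.80 + 2 × 5.44 = 20.68
α = (k/(k−1))·(1 − ΣVar(i)/σ²_T) = (7/6)·(1 − 9.80/20.68) = 0.61

Cronbach's α = 0.61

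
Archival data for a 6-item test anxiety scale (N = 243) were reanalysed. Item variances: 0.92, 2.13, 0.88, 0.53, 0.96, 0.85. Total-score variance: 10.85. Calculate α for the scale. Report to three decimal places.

α = 0.507

sum of item variances = 0.92 + 2.13 + 0.88 + 0.53 + 0.96 + 0.85 = 6.27
α = (k/(k−1))·(1 − sum of item variances/σ²_T) = (6/5)·(1 − 6.27/10.85) = 0.507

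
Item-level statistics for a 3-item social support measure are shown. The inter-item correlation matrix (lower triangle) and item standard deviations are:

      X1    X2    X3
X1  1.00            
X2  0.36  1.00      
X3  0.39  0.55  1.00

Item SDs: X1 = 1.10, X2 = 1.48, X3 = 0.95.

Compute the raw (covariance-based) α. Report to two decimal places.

α = 0.68

Σσ²ᵢ = 1.10² + 1.48² + 0.95² = 4.3029
Covariances σ_ij = r_ij · s_i · s_j:
  σ(X1,X2) = 0.36 × 1.10 × 1.48 = 0.5861
  σ(X1,X3) = 0.39 × 1.10 × 0.95 = 0.4076
  σ(X2,X3) = 0.55 × 1.48 × 0.95 = 0.7733
σ²_T = Σσ²ᵢ + 2·Σσ_ij = 4.3029 + 2 × 1.7670 = 7.8369
α = (3/2)·(1 − 4.3029/7.8369) = 0.68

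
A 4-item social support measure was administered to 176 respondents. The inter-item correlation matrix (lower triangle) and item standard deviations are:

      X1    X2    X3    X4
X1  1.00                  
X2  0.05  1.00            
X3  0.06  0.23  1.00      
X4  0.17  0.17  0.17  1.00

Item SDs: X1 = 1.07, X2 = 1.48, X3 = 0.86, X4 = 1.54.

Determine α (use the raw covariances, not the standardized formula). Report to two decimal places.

Σσ²ᵢ = 1.07² + 1.48² + 0.86² + 1.54² = 6.4465
Covariances σ_ij = r_ij · s_i · s_j:
  σ(X1,X2) = 0.05 × 1.07 × 1.48 = 0.0792
  σ(X1,X3) = 0.06 × 1.07 × 0.86 = 0.0552
  σ(X1,X4) = 0.17 × 1.07 × 1.54 = 0.2801
  σ(X2,X3) = 0.23 × 1.48 × 0.86 = 0.2927
  σ(X2,X4) = 0.17 × 1.48 × 1.54 = 0.3875
  σ(X3,X4) = 0.17 × 0.86 × 1.54 = 0.2251
σ²_T = Σσ²ᵢ + 2·Σσ_ij = 6.4465 + 2 × 1.3198 = 9.0861
α = (4/3)·(1 − 6.4465/9.0861) = 0.39

α = 0.39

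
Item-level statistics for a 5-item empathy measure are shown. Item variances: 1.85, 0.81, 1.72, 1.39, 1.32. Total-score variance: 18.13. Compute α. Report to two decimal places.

α = 0.76

Σσ²ᵢ = 1.85 + 0.81 + 1.72 + 1.39 + 1.32 = 7.09
α = (k/(k−1))·(1 − Σσ²ᵢ/Var(T)) = (5/4)·(1 − 7.09/18.13) = 0.76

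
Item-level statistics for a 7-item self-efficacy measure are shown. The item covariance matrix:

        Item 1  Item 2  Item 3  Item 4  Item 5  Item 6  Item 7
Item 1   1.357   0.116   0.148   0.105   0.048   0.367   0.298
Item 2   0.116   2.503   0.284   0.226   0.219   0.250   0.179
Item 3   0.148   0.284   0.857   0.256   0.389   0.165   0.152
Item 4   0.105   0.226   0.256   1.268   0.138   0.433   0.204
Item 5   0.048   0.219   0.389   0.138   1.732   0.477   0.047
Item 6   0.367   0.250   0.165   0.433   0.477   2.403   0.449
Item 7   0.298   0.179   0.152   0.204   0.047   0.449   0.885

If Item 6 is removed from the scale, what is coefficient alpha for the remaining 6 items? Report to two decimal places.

Remaining items: Item 1, Item 2, Item 3, Item 4, Item 5, Item 7 (k = 6).
ΣVar(i) = 1.357 + 2.503 + 0.857 + 1.268 + 1.732 + 0.885 = 8.602
Var(T) = 8.602 + 2 × 2.809 = 14.220
α (item deleted) = (6/5)·(1 − 8.602/14.220) = 0.47

α = 0.47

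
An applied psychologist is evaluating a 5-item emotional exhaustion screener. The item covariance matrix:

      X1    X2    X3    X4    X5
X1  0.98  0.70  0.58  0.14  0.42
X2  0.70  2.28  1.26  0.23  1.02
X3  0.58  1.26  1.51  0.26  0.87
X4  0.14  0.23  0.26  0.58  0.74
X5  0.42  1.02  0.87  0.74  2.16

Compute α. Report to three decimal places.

ΣVar(i) = 0.98 + 2.28 + 1.51 + 0.58 + 2.16 = 7.51
Sum of the distinct covariances = 6.22
σ²_total = 7.51 + 2 × 6.22 = 19.95
α = (k/(k−1))·(1 − ΣVar(i)/σ²_total) = (5/4)·(1 − 7.51/19.95) = 0.779

α = 0.779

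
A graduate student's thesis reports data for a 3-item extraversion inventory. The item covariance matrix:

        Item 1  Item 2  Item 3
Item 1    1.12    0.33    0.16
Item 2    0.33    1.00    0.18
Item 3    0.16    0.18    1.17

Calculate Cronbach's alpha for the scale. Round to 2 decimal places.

Σσ²ᵢ = 1.12 + 1.00 + 1.17 = 3.29
Sum of off-diagonal covariances = 0.67
σ²_total = 3.29 + 2 × 0.67 = 4.63
α = (k/(k−1))·(1 − Σσ²ᵢ/σ²_total) = (3/2)·(1 − 3.29/4.63) = 0.43

Cronbach's alpha = 0.43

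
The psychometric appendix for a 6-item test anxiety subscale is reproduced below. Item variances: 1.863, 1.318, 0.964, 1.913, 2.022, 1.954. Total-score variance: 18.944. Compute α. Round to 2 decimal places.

α = 0.56

Σσ²ᵢ = 1.863 + 1.318 + 0.964 + 1.913 + 2.022 + 1.954 = 10.034
α = (k/(k−1))·(1 − Σσ²ᵢ/σ²_total) = (6/5)·(1 − 10.034/18.944) = 0.56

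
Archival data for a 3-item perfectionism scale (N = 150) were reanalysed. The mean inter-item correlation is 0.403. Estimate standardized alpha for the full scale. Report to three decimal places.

α = 0.669

Standardized α = k·r̄ / (1 + (k−1)·r̄) = 3 × 0.403 / (1 + 2 × 0.403)
  = 1.2090 / 1.8060 = 0.669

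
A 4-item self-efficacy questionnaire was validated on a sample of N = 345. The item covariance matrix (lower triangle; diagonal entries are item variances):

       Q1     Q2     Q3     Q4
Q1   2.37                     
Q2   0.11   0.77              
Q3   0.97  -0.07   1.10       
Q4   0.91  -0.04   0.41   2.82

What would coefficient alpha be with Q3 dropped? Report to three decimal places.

α = 0.371

Remaining items: Q1, Q2, Q4 (k = 3).
Σσ²ᵢ = 2.37 + 0.77 + 2.82 = 5.96
σ²_T = 5.96 + 2 × 0.98 = 7.92
α (item deleted) = (3/2)·(1 − 5.96/7.92) = 0.371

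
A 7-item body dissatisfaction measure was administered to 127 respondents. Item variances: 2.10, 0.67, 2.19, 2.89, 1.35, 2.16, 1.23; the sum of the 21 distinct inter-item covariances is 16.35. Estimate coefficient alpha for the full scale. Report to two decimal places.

coefficient alpha = 0.84

Σσ²ᵢ = 2.10 + 0.67 + 2.19 + 2.89 + 1.35 + 2.16 + 1.23 = 12.59
Sum of distinct covariances = 16.35
σ²_T = Σσ²ᵢ + 2·Σcov = 12.59 + 2 × 16.35 = 45.29
α = (7/6)·(1 − 12.59/45.29) = 0.84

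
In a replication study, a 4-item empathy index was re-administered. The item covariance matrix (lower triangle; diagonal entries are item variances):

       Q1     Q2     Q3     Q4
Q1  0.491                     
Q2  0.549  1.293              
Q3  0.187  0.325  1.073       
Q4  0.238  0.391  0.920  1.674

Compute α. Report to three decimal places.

Σσ²ᵢ = 0.491 + 1.293 + 1.073 + 1.674 = 4.531
Sum of off-diagonal covariances = 2.610
σ²_T = 4.531 + 2 × 2.610 = 9.751
α = (k/(k−1))·(1 − Σσ²ᵢ/σ²_T) = (4/3)·(1 − 4.531/9.751) = 0.714

α = 0.714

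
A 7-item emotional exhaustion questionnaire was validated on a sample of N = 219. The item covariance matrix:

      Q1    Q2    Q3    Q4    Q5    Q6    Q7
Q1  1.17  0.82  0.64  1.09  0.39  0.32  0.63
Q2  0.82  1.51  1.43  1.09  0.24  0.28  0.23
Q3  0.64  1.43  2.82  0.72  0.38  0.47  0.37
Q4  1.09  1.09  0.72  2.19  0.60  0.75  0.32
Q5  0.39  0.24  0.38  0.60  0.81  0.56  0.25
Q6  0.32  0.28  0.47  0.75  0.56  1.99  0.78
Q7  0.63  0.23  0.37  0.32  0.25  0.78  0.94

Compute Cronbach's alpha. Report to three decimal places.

α = 0.798

Σσ²ᵢ = 1.17 + 1.51 + 2.82 + 2.19 + 0.81 + 1.99 + 0.94 = 11.43
Σ_{i<j} σ_ij = 12.36
σ²_T = 11.43 + 2 × 12.36 = 36.15
α = (k/(k−1))·(1 − Σσ²ᵢ/σ²_T) = (7/6)·(1 − 11.43/36.15) = 0.798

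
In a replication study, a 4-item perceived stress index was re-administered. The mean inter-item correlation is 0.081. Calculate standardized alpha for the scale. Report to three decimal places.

Standardized α = k·r̄ / (1 + (k−1)·r̄) = 4 × 0.081 / (1 + 3 × 0.081)
  = 0.3240 / 1.2430 = 0.261

standardized alpha = 0.261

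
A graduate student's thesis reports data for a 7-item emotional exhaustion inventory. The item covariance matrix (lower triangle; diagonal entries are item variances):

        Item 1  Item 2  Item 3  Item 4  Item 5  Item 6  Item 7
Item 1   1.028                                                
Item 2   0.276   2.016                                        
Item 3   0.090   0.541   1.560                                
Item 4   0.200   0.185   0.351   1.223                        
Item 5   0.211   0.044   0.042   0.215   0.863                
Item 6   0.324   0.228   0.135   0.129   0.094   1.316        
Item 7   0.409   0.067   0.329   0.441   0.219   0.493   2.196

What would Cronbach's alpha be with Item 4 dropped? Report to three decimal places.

Remaining items: Item 1, Item 2, Item 3, Item 5, Item 6, Item 7 (k = 6).
Σσ²ᵢ = 1.028 + 2.016 + 1.560 + 0.863 + 1.316 + 2.196 = 8.979
total variance = 8.979 + 2 × 3.502 = 15.983
α (item deleted) = (6/5)·(1 − 8.979/15.983) = 0.526

α = 0.526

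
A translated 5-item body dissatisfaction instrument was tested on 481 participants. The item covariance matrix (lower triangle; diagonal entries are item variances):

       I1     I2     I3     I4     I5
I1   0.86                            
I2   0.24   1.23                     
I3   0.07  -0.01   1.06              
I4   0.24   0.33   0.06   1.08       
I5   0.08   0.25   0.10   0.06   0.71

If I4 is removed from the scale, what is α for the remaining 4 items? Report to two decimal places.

α = 0.37

Remaining items: I1, I2, I3, I5 (k = 4).
Σσ²ᵢ = 0.86 + 1.23 + 1.06 + 0.71 = 3.86
σ²_T = 3.86 + 2 × 0.73 = 5.32
α (item deleted) = (4/3)·(1 − 3.86/5.32) = 0.37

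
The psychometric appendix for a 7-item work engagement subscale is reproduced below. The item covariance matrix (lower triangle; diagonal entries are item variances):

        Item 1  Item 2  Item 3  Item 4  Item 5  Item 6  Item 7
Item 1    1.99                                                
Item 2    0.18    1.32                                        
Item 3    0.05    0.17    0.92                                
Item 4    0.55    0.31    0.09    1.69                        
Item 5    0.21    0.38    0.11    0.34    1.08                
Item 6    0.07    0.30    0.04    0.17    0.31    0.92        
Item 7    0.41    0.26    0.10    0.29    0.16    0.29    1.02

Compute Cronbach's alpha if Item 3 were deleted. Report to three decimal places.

Remaining items: Item 1, Item 2, Item 4, Item 5, Item 6, Item 7 (k = 6).
ΣVar(i) = 1.99 + 1.32 + 1.69 + 1.08 + 0.92 + 1.02 = 8.02
Var(T) = 8.02 + 2 × 4.23 = 16.48
α (item deleted) = (6/5)·(1 − 8.02/16.48) = 0.616

α = 0.616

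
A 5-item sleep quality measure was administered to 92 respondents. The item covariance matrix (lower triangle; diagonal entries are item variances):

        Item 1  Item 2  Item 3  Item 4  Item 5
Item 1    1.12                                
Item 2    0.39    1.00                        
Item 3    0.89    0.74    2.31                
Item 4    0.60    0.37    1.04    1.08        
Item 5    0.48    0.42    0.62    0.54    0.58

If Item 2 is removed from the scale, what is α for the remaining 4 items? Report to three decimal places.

Remaining items: Item 1, Item 3, Item 4, Item 5 (k = 4).
ΣVar(i) = 1.12 + 2.31 + 1.08 + 0.58 = 5.09
total variance = 5.09 + 2 × 4.17 = 13.43
α (item deleted) = (4/3)·(1 − 5.09/13.43) = 0.828

α = 0.828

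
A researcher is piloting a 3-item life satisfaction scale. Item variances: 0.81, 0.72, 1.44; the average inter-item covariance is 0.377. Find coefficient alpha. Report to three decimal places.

α = 0.649

Σσ²ᵢ = 0.81 + 0.72 + 1.44 = 2.97
Sum of the 3 distinct covariances = 3 × 0.377 = 1.131
σ²_T = Σσ²ᵢ + 2·Σcov = 2.97 + 2 × 1.131 = 5.232
α = (3/2)·(1 − 2.97/5.232) = 0.649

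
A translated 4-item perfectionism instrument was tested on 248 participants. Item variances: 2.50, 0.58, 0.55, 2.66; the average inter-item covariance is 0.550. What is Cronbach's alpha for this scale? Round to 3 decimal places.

α = 0.683

Σσ²ᵢ = 2.50 + 0.58 + 0.55 + 2.66 = 6.29
Sum of the 6 distinct covariances = 6 × 0.550 = 3.300
σ²_T = Σσ²ᵢ + 2·Σcov = 6.29 + 2 × 3.300 = 12.890
α = (4/3)·(1 − 6.29/12.890) = 0.683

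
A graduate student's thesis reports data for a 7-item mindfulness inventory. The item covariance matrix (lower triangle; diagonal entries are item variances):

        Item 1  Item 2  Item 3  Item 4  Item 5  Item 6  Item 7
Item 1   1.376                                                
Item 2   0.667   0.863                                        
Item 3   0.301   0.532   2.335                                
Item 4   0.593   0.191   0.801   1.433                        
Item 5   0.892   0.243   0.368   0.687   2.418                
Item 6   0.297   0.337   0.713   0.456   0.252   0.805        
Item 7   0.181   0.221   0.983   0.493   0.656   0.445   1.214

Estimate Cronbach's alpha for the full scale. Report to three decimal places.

sum of item variances = 1.376 + 0.863 + 2.335 + 1.433 + 2.418 + 0.805 + 1.214 = 10.444
Sum of off-diagonal covariances = 10.309
Var(T) = 10.444 + 2 × 10.309 = 31.062
α = (k/(k−1))·(1 − sum of item variances/Var(T)) = (7/6)·(1 − 10.444/31.062) = 0.774

α = 0.774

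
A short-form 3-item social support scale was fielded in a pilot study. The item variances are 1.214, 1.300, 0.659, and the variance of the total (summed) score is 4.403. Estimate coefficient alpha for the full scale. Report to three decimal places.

α = 0.419

ΣVar(i) = 1.214 + 1.300 + 0.659 = 3.173
α = (k/(k−1))·(1 − ΣVar(i)/σ²_T) = (3/2)·(1 − 3.173/4.403) = 0.419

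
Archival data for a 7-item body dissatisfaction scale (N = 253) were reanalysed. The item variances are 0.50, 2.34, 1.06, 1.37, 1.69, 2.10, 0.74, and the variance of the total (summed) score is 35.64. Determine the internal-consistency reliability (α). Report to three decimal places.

α = 0.846

sum of item variances = 0.50 + 2.34 + 1.06 + 1.37 + 1.69 + 2.10 + 0.74 = 9.80
α = (k/(k−1))·(1 − sum of item variances/σ²_T) = (7/6)·(1 − 9.80/35.64) = 0.846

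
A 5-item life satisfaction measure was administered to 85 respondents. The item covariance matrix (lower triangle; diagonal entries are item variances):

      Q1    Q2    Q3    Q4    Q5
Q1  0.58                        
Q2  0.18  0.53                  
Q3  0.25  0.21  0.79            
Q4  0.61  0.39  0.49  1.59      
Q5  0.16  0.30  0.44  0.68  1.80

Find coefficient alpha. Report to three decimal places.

Σσᵢ² = 0.58 + 0.53 + 0.79 + 1.59 + 1.80 = 5.29
Sum of off-diagonal covariances = 3.71
Var(T) = 5.29 + 2 × 3.71 = 12.71
α = (k/(k−1))·(1 − Σσᵢ²/Var(T)) = (5/4)·(1 − 5.29/12.71) = 0.730

coefficient alpha = 0.730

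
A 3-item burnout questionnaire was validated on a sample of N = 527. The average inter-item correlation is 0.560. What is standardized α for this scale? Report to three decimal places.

Standardized α = k·r̄ / (1 + (k−1)·r̄) = 3 × 0.560 / (1 + 2 × 0.560)
  = 1.6800 / 2.1200 = 0.792

α = 0.792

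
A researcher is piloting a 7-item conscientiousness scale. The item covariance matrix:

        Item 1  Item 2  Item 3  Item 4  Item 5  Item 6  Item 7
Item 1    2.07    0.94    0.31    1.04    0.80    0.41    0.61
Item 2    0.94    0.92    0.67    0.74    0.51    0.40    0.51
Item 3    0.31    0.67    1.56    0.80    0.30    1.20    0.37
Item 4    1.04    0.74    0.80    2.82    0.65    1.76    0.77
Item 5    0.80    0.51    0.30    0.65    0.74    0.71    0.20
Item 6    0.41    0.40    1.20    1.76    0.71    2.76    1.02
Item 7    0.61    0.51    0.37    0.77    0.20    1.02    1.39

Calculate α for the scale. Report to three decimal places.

sum of item variances = 2.07 + 0.92 + 1.56 + 2.82 + 0.74 + 2.76 + 1.39 = 12.26
Σ_{i<j} σ_ij = 14.72
σ²_total = 12.26 + 2 × 14.72 = 41.70
α = (k/(k−1))·(1 − sum of item variances/σ²_total) = (7/6)·(1 − 12.26/41.70) = 0.824

α = 0.824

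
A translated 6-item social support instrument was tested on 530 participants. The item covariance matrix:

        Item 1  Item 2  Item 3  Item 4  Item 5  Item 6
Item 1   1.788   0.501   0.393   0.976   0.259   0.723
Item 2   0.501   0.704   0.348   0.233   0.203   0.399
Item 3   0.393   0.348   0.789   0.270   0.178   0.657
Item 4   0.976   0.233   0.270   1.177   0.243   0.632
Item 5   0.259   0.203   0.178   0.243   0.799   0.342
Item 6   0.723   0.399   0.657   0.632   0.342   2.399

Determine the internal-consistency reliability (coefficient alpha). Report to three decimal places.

coefficient alpha = 0.749

ΣVar(i) = 1.788 + 0.704 + 0.789 + 1.177 + 0.799 + 2.399 = 7.656
Sum of off-diagonal covariances = 6.357
σ²_T = 7.656 + 2 × 6.357 = 20.370
α = (k/(k−1))·(1 − ΣVar(i)/σ²_T) = (6/5)·(1 − 7.656/20.370) = 0.749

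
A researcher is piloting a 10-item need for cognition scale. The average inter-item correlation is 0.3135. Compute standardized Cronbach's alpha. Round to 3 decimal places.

Standardized α = k·r̄ / (1 + (k−1)·r̄) = 10 × 0.3135 / (1 + 9 × 0.3135)
  = 3.1350 / 3.8215 = 0.820

α = 0.820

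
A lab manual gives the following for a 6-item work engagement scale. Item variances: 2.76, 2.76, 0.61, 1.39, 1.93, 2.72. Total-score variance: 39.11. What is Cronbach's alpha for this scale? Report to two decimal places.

Σσ²ᵢ = 2.76 + 2.76 + 0.61 + 1.39 + 1.93 + 2.72 = 12.17
α = (k/(k−1))·(1 − Σσ²ᵢ/σ²_T) = (6/5)·(1 − 12.17/39.11) = 0.83

Cronbach's alpha = 0.83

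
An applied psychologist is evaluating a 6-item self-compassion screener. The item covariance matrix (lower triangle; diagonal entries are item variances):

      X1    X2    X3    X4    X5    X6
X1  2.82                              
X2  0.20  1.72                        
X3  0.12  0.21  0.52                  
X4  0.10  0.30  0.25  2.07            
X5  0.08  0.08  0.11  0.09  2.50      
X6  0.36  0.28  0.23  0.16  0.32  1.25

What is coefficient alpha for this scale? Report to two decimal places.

ΣVar(i) = 2.82 + 1.72 + 0.52 + 2.07 + 2.50 + 1.25 = 10.88
Sum of the distinct covariances = 2.89
total variance = 10.88 + 2 × 2.89 = 16.66
α = (k/(k−1))·(1 − ΣVar(i)/total variance) = (6/5)·(1 − 10.88/16.66) = 0.42

coefficient alpha = 0.42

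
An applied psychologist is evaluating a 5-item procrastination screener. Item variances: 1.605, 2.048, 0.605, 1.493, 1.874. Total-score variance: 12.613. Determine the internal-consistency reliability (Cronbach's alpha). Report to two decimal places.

Cronbach's alpha = 0.49

sum of item variances = 1.605 + 2.048 + 0.605 + 1.493 + 1.874 = 7.625
α = (k/(k−1))·(1 − sum of item variances/Var(T)) = (5/4)·(1 − 7.625/12.613) = 0.49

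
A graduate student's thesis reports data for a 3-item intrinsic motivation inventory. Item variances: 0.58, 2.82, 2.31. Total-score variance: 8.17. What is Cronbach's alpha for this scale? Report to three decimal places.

sum of item variances = 0.58 + 2.82 + 2.31 = 5.71
α = (k/(k−1))·(1 − sum of item variances/total variance) = (3/2)·(1 − 5.71/8.17) = 0.452

Cronbach's alpha = 0.452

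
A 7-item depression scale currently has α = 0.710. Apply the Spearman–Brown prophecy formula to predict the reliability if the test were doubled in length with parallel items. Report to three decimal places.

predicted reliability = 0.830

Length factor m = 2
α' = m·α / (1 + (m−1)·α)
   = 2 × 0.710 / (1 + (2 − 1) × 0.710)
   = 1.4200 / 1.7100 = 0.830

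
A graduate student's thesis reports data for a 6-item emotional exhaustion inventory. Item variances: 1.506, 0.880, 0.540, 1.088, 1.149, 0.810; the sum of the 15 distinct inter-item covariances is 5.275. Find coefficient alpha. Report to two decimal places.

coefficient alpha = 0.77

sum of item variances = 1.506 + 0.880 + 0.540 + 1.088 + 1.149 + 0.810 = 5.973
Sum of distinct covariances = 5.275
total variance = sum of item variances + 2·Σcov = 5.973 + 2 × 5.275 = 16.523
α = (6/5)·(1 − 5.973/16.523) = 0.77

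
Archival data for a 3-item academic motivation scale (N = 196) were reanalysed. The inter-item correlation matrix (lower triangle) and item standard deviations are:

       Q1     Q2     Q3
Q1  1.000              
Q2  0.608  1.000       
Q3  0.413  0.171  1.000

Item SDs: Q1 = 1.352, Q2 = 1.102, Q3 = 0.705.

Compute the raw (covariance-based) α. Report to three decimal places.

α = 0.671

Σσ²ᵢ = 1.352² + 1.102² + 0.705² = 3.5393
Covariances σ_ij = r_ij · s_i · s_j:
  σ(Q1,Q2) = 0.608 × 1.352 × 1.102 = 0.9059
  σ(Q1,Q3) = 0.413 × 1.352 × 0.705 = 0.3937
  σ(Q2,Q3) = 0.171 × 1.102 × 0.705 = 0.1329
σ²_T = Σσ²ᵢ + 2·Σσ_ij = 3.5393 + 2 × 1.4325 = 6.4043
α = (3/2)·(1 − 3.5393/6.4043) = 0.671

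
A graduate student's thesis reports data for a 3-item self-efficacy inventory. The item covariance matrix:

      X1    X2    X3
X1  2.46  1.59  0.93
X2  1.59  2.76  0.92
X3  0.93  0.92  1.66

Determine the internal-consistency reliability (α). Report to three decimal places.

sum of item variances = 2.46 + 2.76 + 1.66 = 6.88
Σ_{i<j} σ_ij = 3.44
total variance = 6.88 + 2 × 3.44 = 13.76
α = (k/(k−1))·(1 − sum of item variances/total variance) = (3/2)·(1 − 6.88/13.76) = 0.750

α = 0.750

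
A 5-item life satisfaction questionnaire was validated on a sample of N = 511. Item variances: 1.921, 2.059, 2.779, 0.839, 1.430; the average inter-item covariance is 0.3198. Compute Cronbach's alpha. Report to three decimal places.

Cronbach's alpha = 0.518

Σσᵢ² = 1.921 + 2.059 + 2.779 + 0.839 + 1.430 = 9.028
Sum of the 10 distinct covariances = 10 × 0.3198 = 3.1980
σ²_T = Σσᵢ² + 2·Σcov = 9.028 + 2 × 3.1980 = 15.4240
α = (5/4)·(1 − 9.028/15.4240) = 0.518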